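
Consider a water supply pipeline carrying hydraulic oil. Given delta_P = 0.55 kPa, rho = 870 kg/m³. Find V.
Formula: V = \sqrt{\frac{2 \Delta P}{\rho}}
V = √(2·(0.55·1000)/870) = 1.124 m/s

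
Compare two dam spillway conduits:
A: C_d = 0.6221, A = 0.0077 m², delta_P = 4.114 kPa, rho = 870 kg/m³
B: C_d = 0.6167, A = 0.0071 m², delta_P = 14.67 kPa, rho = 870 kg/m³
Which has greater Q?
Q(A) = 14.73 L/s, Q(B) = 25.43 L/s. Answer: B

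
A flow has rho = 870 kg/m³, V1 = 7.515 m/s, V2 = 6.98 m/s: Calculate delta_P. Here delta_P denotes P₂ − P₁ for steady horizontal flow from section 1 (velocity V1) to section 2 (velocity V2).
Formula: \Delta P = \frac{1}{2} \rho (V_1^2 - V_2^2)
delta_P = 0.5·870·(7.515² − 6.98²)/1000 = 3.373 kPa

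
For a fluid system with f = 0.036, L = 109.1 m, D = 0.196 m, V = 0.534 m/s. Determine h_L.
Formula: h_L = f \frac{L}{D} \frac{V^2}{2g}
h_L = 0.036·(109.1/0.196)·0.534²/(2·9.81) = 0.2912 m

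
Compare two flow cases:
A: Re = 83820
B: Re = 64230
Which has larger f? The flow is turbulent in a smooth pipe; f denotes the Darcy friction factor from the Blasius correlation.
f(A) = 0.01857, f(B) = 0.01985. Answer: B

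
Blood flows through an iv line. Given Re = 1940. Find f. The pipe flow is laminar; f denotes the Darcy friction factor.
Formula: f = \frac{64}{Re}
f = 64/1940 = 0.03299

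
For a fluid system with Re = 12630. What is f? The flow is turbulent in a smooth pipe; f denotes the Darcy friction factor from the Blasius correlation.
Formula: f = \frac{0.316}{Re^{0.25}}
f = 0.316/12630^0.25 = 0.02981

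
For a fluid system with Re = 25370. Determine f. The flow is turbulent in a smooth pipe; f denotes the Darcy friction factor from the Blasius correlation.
Formula: f = \frac{0.316}{Re^{0.25}}
f = 0.316/25370^0.25 = 0.02504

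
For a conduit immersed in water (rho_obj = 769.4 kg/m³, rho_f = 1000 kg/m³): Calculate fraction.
Formula: f_{sub} = \frac{\rho_{obj}}{\rho_f}
fraction = 769.4/1000 = 0.7694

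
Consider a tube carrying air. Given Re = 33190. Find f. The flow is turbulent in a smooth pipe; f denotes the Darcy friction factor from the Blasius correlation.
Formula: f = \frac{0.316}{Re^{0.25}}
f = 0.316/33190^0.25 = 0.02341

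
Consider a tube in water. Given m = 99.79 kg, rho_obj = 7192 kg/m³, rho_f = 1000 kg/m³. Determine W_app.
Formula: W_{app} = mg\left(1 - \frac{\rho_f}{\rho_{obj}}\right)
W_app = 99.79·9.81·(1 − 1000/7192) = 842.8 N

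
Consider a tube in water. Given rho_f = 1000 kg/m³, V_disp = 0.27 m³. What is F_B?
Formula: F_B = \rho_f g V_{disp}
F_B = 1000·9.81·0.27 = 2649 N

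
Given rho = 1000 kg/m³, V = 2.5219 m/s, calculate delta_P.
Formula: V = \sqrt{\frac{2 \Delta P}{\rho}}
Substituting knowns: 2.5219 = √(2·(delta_P·1000)/1000)
Solving for delta_P: delta_P = 2.5219²·1000/2/1000 = 3.18 kPa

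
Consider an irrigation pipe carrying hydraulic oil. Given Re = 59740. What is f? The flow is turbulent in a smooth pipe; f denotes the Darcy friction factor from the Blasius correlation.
Formula: f = \frac{0.316}{Re^{0.25}}
f = 0.316/59740^0.25 = 0.02021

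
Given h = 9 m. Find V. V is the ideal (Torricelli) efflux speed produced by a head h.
Formula: V = \sqrt{2 g h}
V = √(2·9.81·9) = 13.29 m/s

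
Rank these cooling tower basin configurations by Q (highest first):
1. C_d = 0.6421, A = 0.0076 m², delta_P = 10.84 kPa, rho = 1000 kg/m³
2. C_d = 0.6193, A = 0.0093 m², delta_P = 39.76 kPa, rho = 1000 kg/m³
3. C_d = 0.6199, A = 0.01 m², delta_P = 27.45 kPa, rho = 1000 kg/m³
Case 1: Q = 22.72 L/s
Case 2: Q = 51.36 L/s
Case 3: Q = 45.93 L/s
Ranking (highest first): 2, 3, 1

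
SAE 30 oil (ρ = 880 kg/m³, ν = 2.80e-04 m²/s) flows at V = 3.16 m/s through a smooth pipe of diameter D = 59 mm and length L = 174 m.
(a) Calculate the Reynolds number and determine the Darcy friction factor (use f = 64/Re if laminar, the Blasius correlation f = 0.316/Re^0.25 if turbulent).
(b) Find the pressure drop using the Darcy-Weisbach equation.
(a) Re = V·D/ν = 3.16·0.059/2.80e-04 = 665.86 → laminar (Re < 2300); f = 64/Re = 64/665.86 = 0.096116
(b) Darcy-Weisbach: ΔP = f·(L/D)·½ρV²/1000 = 0.096116·(174/0.059)·½·880·3.16²/1000 = 1245 kPa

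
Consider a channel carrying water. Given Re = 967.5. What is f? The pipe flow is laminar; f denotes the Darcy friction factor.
Formula: f = \frac{64}{Re}
f = 64/967.5 = 0.06615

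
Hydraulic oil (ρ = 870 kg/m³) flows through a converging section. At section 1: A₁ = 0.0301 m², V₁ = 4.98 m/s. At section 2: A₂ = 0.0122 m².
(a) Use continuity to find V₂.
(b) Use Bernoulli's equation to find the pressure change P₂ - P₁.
(a) Continuity: A₁V₁=A₂V₂ -> V₂=A₁V₁/A₂=0.0301*4.98/0.0122=12.29 m/s
(b) Bernoulli: P₂-P₁=0.5*rho*(V₁^2-V₂^2)/1000=0.5*870*(4.98^2-12.29^2)/1000=-54.92 kPa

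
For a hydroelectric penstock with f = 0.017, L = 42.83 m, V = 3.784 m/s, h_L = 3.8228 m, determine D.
Formula: h_L = f \frac{L}{D} \frac{V^2}{2g}
Substituting knowns: 3.8228 = 0.017·(42.83/D)·3.784²/(2·9.81)
Solving for D: D = 0.017·42.83·3.784²/(2·9.81·3.8228) = 0.139 m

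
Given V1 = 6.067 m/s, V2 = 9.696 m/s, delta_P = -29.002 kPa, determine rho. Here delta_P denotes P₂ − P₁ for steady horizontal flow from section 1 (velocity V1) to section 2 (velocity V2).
Formula: \Delta P = \frac{1}{2} \rho (V_1^2 - V_2^2)
Substituting knowns: -29.002 = 0.5·rho·(6.067² − 9.696²)/1000
Solving for rho: rho = 2·(-29.002·1000)/(6.067² − 9.696²) = 1014 kg/m³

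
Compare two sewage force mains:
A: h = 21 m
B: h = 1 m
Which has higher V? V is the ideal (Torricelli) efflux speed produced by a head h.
V(A) = 20.3 m/s, V(B) = 4.429 m/s. Answer: A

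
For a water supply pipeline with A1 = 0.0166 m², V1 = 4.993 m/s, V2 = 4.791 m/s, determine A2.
Formula: V_2 = \frac{A_1 V_1}{A_2}
Substituting knowns: 4.791 = 0.0166·4.993/A2
Solving for A2: A2 = 0.0166·4.993/4.791 = 0.0173 m²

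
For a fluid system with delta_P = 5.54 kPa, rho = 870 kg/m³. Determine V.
Formula: V = \sqrt{\frac{2 \Delta P}{\rho}}
V = √(2·(5.54·1000)/870) = 3.569 m/s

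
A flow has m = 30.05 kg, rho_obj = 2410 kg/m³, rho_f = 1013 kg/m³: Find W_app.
Formula: W_{app} = mg\left(1 - \frac{\rho_f}{\rho_{obj}}\right)
W_app = 30.05·9.81·(1 − 1013/2410) = 170.9 N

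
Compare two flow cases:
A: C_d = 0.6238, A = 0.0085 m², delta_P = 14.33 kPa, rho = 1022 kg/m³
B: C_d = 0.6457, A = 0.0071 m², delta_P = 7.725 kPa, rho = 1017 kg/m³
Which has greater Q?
Q(A) = 28.08 L/s, Q(B) = 17.87 L/s. Answer: A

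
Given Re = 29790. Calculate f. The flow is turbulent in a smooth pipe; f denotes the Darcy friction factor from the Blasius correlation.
Formula: f = \frac{0.316}{Re^{0.25}}
f = 0.316/29790^0.25 = 0.02405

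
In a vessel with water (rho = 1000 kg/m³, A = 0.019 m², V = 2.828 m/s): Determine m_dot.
Formula: \dot{m} = \rho A V
m_dot = 1000·0.019·2.828 = 53.73 kg/s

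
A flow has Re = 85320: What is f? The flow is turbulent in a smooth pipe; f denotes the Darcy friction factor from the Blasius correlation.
Formula: f = \frac{0.316}{Re^{0.25}}
f = 0.316/85320^0.25 = 0.01849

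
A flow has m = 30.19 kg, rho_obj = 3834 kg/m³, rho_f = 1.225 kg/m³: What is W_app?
Formula: W_{app} = mg\left(1 - \frac{\rho_f}{\rho_{obj}}\right)
W_app = 30.19·9.81·(1 − 1.225/3834) = 296.1 N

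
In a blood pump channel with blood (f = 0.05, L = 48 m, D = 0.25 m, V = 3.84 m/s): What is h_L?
Formula: h_L = f \frac{L}{D} \frac{V^2}{2g}
h_L = 0.05·(48/0.25)·3.84²/(2·9.81) = 7.215 m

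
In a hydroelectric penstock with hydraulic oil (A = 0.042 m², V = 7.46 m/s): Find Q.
Formula: Q = A V
Q = 0.042·7.46·1000 = 313.3 L/s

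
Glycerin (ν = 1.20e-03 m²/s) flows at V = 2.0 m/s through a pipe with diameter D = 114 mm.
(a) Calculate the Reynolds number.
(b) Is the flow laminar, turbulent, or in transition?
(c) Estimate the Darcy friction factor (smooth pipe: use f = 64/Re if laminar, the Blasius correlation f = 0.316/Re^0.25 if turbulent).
(a) Re = V·D/ν = 2.0·0.114/1.20e-03 = 190
(b) Flow regime: laminar (Re < 2300)
(c) Friction factor: f = 64/Re = 64/190 = 0.3368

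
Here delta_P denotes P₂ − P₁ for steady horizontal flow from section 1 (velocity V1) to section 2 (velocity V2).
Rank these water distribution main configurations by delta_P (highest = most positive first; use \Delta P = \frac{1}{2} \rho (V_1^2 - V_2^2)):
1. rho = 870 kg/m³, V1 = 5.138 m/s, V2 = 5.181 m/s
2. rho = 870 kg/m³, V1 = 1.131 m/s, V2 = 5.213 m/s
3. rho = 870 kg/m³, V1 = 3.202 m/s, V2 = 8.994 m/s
Case 1: delta_P = -0.193 kPa
Case 2: delta_P = -11.26 kPa
Case 3: delta_P = -30.73 kPa
Ranking (highest first): 1, 2, 3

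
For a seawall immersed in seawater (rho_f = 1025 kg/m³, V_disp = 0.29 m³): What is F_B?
Formula: F_B = \rho_f g V_{disp}
F_B = 1025·9.81·0.29 = 2916 N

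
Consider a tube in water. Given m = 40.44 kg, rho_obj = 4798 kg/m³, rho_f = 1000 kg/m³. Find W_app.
Formula: W_{app} = mg\left(1 - \frac{\rho_f}{\rho_{obj}}\right)
W_app = 40.44·9.81·(1 − 1000/4798) = 314 N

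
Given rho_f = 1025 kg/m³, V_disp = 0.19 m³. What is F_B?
Formula: F_B = \rho_f g V_{disp}
F_B = 1025·9.81·0.19 = 1910 N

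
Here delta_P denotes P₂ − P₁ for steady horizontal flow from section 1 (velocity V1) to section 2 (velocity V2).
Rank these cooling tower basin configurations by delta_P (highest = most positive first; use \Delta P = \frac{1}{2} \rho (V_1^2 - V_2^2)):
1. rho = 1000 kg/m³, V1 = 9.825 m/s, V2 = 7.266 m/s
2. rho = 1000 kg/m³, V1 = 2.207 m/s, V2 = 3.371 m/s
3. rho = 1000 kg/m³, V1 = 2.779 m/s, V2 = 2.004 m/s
Case 1: delta_P = 21.87 kPa
Case 2: delta_P = -3.246 kPa
Case 3: delta_P = 1.853 kPa
Ranking (highest first): 1, 3, 2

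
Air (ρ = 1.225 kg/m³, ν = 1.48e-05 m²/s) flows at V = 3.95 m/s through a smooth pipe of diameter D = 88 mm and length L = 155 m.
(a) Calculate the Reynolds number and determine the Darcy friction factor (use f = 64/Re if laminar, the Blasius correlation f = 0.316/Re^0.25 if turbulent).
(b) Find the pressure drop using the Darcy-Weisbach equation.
(a) Re = V·D/ν = 3.95·0.088/1.48e-05 = 23486 → turbulent (Re > 4000); f = 0.316/Re^0.25 = 0.316/23486^0.25 = 0.025526
(b) Darcy-Weisbach: ΔP = f·(L/D)·½ρV²/1000 = 0.025526·(155/0.088)·½·1.225·3.95²/1000 = 0.4297 kPa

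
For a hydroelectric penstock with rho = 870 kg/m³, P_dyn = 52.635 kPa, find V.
Formula: P_{dyn} = \frac{1}{2} \rho V^2
Substituting knowns: 52.635 = 0.5·870·V²/1000
Solving for V: V = √(2·(52.635·1000)/870) = 11 m/s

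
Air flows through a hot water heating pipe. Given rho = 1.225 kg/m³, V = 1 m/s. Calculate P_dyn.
Formula: P_{dyn} = \frac{1}{2} \rho V^2
P_dyn = 0.5·1.225·1²/1000 = 0.0006125 kPa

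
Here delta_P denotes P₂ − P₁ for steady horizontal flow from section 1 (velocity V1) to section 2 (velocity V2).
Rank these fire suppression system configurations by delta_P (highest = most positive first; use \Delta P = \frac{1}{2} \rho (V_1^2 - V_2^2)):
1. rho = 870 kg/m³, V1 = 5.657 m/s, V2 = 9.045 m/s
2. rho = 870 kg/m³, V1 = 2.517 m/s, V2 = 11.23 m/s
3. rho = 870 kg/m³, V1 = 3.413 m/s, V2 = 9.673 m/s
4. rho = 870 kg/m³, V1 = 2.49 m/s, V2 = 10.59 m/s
Case 1: delta_P = -21.67 kPa
Case 2: delta_P = -52.1 kPa
Case 3: delta_P = -35.63 kPa
Case 4: delta_P = -46.09 kPa
Ranking (highest first): 1, 3, 4, 2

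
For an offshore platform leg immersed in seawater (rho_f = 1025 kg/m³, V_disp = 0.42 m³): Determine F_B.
Formula: F_B = \rho_f g V_{disp}
F_B = 1025·9.81·0.42 = 4223 N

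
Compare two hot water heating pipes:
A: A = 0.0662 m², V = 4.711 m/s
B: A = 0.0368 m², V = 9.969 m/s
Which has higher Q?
Q(A) = 311.9 L/s, Q(B) = 366.9 L/s. Answer: B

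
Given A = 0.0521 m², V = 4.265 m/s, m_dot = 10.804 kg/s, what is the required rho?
Formula: \dot{m} = \rho A V
Substituting knowns: 10.804 = rho·0.0521·4.265
Solving for rho: rho = 10.804/(0.0521·4.265) = 48.62 kg/m³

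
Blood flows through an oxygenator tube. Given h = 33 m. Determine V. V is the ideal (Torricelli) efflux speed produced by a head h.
Formula: V = \sqrt{2 g h}
V = √(2·9.81·33) = 25.45 m/s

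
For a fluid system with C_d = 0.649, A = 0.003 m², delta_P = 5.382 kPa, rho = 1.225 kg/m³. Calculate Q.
Formula: Q = C_d A \sqrt{\frac{2 \Delta P}{\rho}}
Q = 0.649·0.003·√(2·(5.382·1000)/1.225)·1000 = 182.5 L/s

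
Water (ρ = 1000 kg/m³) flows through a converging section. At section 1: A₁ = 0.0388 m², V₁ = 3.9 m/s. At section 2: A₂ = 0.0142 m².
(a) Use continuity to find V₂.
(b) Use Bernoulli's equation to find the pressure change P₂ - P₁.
(a) Continuity: A₁V₁=A₂V₂ -> V₂=A₁V₁/A₂=0.0388*3.9/0.0142=10.66 m/s
(b) Bernoulli: P₂-P₁=0.5*rho*(V₁^2-V₂^2)/1000=0.5*1000*(3.9^2-10.66^2)/1000=-49.21 kPa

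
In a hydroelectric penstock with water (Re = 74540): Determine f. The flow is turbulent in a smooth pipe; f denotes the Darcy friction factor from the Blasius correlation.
Formula: f = \frac{0.316}{Re^{0.25}}
f = 0.316/74540^0.25 = 0.01912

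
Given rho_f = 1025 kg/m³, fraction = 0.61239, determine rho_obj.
Formula: f_{sub} = \frac{\rho_{obj}}{\rho_f}
Substituting knowns: 0.61239 = rho_obj/1025
Solving for rho_obj: rho_obj = 0.61239·1025 = 627.7 kg/m³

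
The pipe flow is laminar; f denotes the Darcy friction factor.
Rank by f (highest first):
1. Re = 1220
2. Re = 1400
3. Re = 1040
Case 1: f = 0.05246
Case 2: f = 0.04571
Case 3: f = 0.06154
Ranking (highest first): 3, 1, 2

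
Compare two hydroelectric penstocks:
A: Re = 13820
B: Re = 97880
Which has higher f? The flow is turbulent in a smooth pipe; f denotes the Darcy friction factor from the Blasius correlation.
f(A) = 0.02914, f(B) = 0.01787. Answer: A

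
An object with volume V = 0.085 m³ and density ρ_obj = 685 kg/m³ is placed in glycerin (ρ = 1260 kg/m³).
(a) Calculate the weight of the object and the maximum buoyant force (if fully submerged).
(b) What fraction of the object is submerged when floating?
(a) W=rho_obj*g*V=685*9.81*0.085=571.2 N; F_B(max)=rho*g*V=1260*9.81*0.085=1050.7 N
(b) Floating fraction=rho_obj/rho=685/1260=0.544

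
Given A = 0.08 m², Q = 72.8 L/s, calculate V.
Formula: Q = A V
Substituting knowns: 72.8 = 0.08·V·1000
Solving for V: V = (72.8/1000)/0.08 = 0.91 m/s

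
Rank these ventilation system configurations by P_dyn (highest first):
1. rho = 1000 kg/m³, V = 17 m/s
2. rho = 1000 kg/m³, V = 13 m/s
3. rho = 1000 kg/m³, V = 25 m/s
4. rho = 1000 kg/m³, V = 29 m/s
Case 1: P_dyn = 144.5 kPa
Case 2: P_dyn = 84.5 kPa
Case 3: P_dyn = 312.5 kPa
Case 4: P_dyn = 420.5 kPa
Ranking (highest first): 4, 3, 1, 2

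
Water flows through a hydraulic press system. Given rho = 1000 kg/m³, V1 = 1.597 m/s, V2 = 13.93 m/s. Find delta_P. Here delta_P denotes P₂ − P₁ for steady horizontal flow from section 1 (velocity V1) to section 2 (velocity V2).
Formula: \Delta P = \frac{1}{2} \rho (V_1^2 - V_2^2)
delta_P = 0.5·1000·(1.597² − 13.93²)/1000 = -95.75 kPa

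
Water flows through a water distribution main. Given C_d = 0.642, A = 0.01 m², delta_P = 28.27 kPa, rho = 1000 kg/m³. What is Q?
Formula: Q = C_d A \sqrt{\frac{2 \Delta P}{\rho}}
Q = 0.642·0.01·√(2·(28.27·1000)/1000)·1000 = 48.27 L/s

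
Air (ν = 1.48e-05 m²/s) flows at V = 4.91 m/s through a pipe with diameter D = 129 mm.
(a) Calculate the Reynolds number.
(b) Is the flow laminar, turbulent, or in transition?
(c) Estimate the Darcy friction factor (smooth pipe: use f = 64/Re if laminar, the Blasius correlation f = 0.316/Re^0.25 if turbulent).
(a) Re = V·D/ν = 4.91·0.129/1.48e-05 = 42797
(b) Flow regime: turbulent (Re > 4000)
(c) Friction factor: f = 0.316/Re^0.25 = 0.316/42797^0.25 = 0.02197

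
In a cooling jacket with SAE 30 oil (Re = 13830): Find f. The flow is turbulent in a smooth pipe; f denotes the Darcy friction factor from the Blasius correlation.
Formula: f = \frac{0.316}{Re^{0.25}}
f = 0.316/13830^0.25 = 0.02914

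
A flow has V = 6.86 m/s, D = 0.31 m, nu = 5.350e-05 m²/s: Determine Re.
Formula: Re = \frac{V D}{\nu}
Re = 6.86·0.31/5.350e-05 = 39750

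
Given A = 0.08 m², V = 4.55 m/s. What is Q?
Formula: Q = A V
Q = 0.08·4.55·1000 = 364 L/s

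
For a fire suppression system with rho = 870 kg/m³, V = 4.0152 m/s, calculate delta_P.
Formula: V = \sqrt{\frac{2 \Delta P}{\rho}}
Substituting knowns: 4.0152 = √(2·(delta_P·1000)/870)
Solving for delta_P: delta_P = 4.0152²·870/2/1000 = 7.013 kPa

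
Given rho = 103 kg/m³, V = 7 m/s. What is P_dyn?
Formula: P_{dyn} = \frac{1}{2} \rho V^2
P_dyn = 0.5·103·7²/1000 = 2.523 kPa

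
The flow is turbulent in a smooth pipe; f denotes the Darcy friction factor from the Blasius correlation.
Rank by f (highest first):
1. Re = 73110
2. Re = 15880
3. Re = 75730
Case 1: f = 0.01922
Case 2: f = 0.02815
Case 3: f = 0.01905
Ranking (highest first): 2, 1, 3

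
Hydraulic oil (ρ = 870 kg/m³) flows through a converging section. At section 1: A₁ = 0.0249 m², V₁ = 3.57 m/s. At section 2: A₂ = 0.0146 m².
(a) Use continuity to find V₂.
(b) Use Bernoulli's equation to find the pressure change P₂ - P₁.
(a) Continuity: A₁V₁=A₂V₂ -> V₂=A₁V₁/A₂=0.0249*3.57/0.0146=6.09 m/s
(b) Bernoulli: P₂-P₁=0.5*rho*(V₁^2-V₂^2)/1000=0.5*870*(3.57^2-6.09^2)/1000=-10.59 kPa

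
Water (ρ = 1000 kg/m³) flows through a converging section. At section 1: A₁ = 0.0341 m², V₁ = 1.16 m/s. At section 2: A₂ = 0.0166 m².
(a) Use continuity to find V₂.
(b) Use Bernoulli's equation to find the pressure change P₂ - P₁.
(a) Continuity: A₁V₁=A₂V₂ -> V₂=A₁V₁/A₂=0.0341*1.16/0.0166=2.38 m/s
(b) Bernoulli: P₂-P₁=0.5*rho*(V₁^2-V₂^2)/1000=0.5*1000*(1.16^2-2.38^2)/1000=-2.159 kPa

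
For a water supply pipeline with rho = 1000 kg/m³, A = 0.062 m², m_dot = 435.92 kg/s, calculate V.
Formula: \dot{m} = \rho A V
Substituting knowns: 435.92 = 1000·0.062·V
Solving for V: V = 435.92/(1000·0.062) = 7.031 m/s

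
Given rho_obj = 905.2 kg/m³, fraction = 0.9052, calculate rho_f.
Formula: f_{sub} = \frac{\rho_{obj}}{\rho_f}
Substituting knowns: 0.9052 = 905.2/rho_f
Solving for rho_f: rho_f = 905.2/0.9052 = 1000 kg/m³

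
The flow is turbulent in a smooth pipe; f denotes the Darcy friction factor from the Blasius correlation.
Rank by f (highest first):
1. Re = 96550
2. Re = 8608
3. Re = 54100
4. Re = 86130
Case 1: f = 0.01793
Case 2: f = 0.03281
Case 3: f = 0.02072
Case 4: f = 0.01845
Ranking (highest first): 2, 3, 4, 1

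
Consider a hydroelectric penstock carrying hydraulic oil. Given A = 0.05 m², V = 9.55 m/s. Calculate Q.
Formula: Q = A V
Q = 0.05·9.55·1000 = 477.5 L/s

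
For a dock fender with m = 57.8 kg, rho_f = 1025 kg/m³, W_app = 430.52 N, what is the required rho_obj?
Formula: W_{app} = mg\left(1 - \frac{\rho_f}{\rho_{obj}}\right)
Substituting knowns: 430.52 = 57.8·9.81·(1 − 1025/rho_obj)
Solving for rho_obj: rho_obj = 1025/(1 − 430.52/(57.8·9.81)) = 4258 kg/m³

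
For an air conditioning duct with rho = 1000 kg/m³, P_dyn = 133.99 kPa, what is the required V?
Formula: P_{dyn} = \frac{1}{2} \rho V^2
Substituting knowns: 133.99 = 0.5·1000·V²/1000
Solving for V: V = √(2·(133.99·1000)/1000) = 16.37 m/s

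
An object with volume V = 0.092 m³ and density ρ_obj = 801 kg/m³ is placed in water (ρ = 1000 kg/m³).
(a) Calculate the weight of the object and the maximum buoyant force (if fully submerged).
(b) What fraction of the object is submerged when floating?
(a) W=rho_obj*g*V=801*9.81*0.092=722.9 N; F_B(max)=rho*g*V=1000*9.81*0.092=902.5 N
(b) Floating fraction=rho_obj/rho=801/1000=0.801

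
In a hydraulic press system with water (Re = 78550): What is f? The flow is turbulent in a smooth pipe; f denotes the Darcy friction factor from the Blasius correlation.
Formula: f = \frac{0.316}{Re^{0.25}}
f = 0.316/78550^0.25 = 0.01888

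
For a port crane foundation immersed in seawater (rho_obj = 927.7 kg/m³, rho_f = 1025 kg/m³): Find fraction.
Formula: f_{sub} = \frac{\rho_{obj}}{\rho_f}
fraction = 927.7/1025 = 0.9051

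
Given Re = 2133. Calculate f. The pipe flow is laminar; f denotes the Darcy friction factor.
Formula: f = \frac{64}{Re}
f = 64/2133 = 0.03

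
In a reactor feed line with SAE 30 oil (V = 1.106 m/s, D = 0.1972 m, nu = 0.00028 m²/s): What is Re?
Formula: Re = \frac{V D}{\nu}
Re = 1.106·0.1972/0.00028 = 778.9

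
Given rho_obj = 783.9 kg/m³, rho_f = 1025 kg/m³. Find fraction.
Formula: f_{sub} = \frac{\rho_{obj}}{\rho_f}
fraction = 783.9/1025 = 0.7648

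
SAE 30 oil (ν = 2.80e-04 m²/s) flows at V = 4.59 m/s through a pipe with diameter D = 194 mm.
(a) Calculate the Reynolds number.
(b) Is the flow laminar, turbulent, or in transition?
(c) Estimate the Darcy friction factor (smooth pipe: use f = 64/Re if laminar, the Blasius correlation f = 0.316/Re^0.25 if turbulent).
(a) Re = V·D/ν = 4.59·0.194/2.80e-04 = 3180.2
(b) Flow regime: transition (2300 ≤ Re ≤ 4000)
(c) Friction factor: f ≈ 0.04 (transitional regime, no simple correlation)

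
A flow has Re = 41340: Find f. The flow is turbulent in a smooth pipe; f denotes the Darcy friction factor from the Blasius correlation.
Formula: f = \frac{0.316}{Re^{0.25}}
f = 0.316/41340^0.25 = 0.02216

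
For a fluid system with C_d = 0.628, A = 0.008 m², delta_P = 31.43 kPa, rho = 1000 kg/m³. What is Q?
Formula: Q = C_d A \sqrt{\frac{2 \Delta P}{\rho}}
Q = 0.628·0.008·√(2·(31.43·1000)/1000)·1000 = 39.83 L/s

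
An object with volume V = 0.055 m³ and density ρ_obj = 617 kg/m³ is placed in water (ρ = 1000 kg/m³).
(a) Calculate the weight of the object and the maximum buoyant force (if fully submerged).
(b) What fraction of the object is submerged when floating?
(a) W=rho_obj*g*V=617*9.81*0.055=332.9 N; F_B(max)=rho*g*V=1000*9.81*0.055=539.5 N
(b) Floating fraction=rho_obj/rho=617/1000=0.617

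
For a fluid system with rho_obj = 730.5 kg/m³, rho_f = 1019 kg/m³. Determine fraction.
Formula: f_{sub} = \frac{\rho_{obj}}{\rho_f}
fraction = 730.5/1019 = 0.7169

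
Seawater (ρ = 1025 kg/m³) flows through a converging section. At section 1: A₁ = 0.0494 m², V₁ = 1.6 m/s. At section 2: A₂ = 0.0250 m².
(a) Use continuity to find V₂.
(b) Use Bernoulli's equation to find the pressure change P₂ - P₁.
(a) Continuity: A₁V₁=A₂V₂ -> V₂=A₁V₁/A₂=0.0494*1.6/0.0250=3.16 m/s
(b) Bernoulli: P₂-P₁=0.5*rho*(V₁^2-V₂^2)/1000=0.5*1025*(1.6^2-3.16^2)/1000=-3.806 kPa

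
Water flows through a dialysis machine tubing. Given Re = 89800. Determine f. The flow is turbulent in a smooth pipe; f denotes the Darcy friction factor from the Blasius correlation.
Formula: f = \frac{0.316}{Re^{0.25}}
f = 0.316/89800^0.25 = 0.01825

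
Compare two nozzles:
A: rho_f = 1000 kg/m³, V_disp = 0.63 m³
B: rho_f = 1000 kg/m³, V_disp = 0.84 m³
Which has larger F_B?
F_B(A) = 6180 N, F_B(B) = 8240 N. Answer: B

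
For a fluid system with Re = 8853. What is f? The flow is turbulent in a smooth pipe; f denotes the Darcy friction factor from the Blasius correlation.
Formula: f = \frac{0.316}{Re^{0.25}}
f = 0.316/8853^0.25 = 0.03258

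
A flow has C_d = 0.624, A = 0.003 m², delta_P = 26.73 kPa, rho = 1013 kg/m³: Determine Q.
Formula: Q = C_d A \sqrt{\frac{2 \Delta P}{\rho}}
Q = 0.624·0.003·√(2·(26.73·1000)/1013)·1000 = 13.6 L/s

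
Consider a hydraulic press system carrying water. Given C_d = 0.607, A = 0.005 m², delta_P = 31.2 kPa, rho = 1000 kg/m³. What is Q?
Formula: Q = C_d A \sqrt{\frac{2 \Delta P}{\rho}}
Q = 0.607·0.005·√(2·(31.2·1000)/1000)·1000 = 23.97 L/s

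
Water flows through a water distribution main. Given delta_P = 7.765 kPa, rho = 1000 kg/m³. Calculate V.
Formula: V = \sqrt{\frac{2 \Delta P}{\rho}}
V = √(2·(7.765·1000)/1000) = 3.941 m/s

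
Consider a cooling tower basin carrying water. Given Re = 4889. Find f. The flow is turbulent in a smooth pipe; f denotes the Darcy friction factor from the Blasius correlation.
Formula: f = \frac{0.316}{Re^{0.25}}
f = 0.316/4889^0.25 = 0.03779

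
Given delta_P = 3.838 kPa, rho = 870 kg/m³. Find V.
Formula: V = \sqrt{\frac{2 \Delta P}{\rho}}
V = √(2·(3.838·1000)/870) = 2.97 m/s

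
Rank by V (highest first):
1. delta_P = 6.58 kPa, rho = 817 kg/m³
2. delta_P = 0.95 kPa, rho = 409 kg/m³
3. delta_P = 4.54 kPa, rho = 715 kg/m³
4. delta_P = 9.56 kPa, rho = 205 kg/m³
Case 1: V = 4.013 m/s
Case 2: V = 2.155 m/s
Case 3: V = 3.564 m/s
Case 4: V = 9.658 m/s
Ranking (highest first): 4, 1, 3, 2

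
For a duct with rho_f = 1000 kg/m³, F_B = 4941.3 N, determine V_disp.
Formula: F_B = \rho_f g V_{disp}
Substituting knowns: 4941.3 = 1000·9.81·V_disp
Solving for V_disp: V_disp = 4941.3/(1000·9.81) = 0.5037 m³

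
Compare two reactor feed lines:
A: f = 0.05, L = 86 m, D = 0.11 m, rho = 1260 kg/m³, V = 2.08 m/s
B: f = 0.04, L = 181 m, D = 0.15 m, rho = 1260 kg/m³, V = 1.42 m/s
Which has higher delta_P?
delta_P(A) = 106.5 kPa, delta_P(B) = 61.31 kPa. Answer: A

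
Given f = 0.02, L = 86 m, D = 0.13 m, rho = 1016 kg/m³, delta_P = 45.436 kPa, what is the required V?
Formula: \Delta P = f \frac{L}{D} \frac{\rho V^2}{2}
Substituting knowns: 45.436 = 0.02·(86/0.13)·0.5·1016·V²/1000
Solving for V: V = √((45.436·1000)/(0.02·(86/0.13)·0.5·1016)) = 2.6 m/s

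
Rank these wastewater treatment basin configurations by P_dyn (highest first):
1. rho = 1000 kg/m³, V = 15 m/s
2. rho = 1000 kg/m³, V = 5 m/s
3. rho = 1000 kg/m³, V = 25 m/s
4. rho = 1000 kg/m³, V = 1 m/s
Case 1: P_dyn = 112.5 kPa
Case 2: P_dyn = 12.5 kPa
Case 3: P_dyn = 312.5 kPa
Case 4: P_dyn = 0.5 kPa
Ranking (highest first): 3, 1, 2, 4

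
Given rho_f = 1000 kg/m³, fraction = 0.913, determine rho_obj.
Formula: f_{sub} = \frac{\rho_{obj}}{\rho_f}
Substituting knowns: 0.913 = rho_obj/1000
Solving for rho_obj: rho_obj = 0.913·1000 = 913 kg/m³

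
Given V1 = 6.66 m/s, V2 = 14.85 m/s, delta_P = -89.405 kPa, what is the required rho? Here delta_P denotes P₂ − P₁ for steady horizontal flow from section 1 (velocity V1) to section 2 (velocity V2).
Formula: \Delta P = \frac{1}{2} \rho (V_1^2 - V_2^2)
Substituting knowns: -89.405 = 0.5·rho·(6.66² − 14.85²)/1000
Solving for rho: rho = 2·(-89.405·1000)/(6.66² − 14.85²) = 1015 kg/m³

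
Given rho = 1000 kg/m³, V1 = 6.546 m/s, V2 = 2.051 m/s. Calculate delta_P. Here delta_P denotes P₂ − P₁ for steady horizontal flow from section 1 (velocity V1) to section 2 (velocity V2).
Formula: \Delta P = \frac{1}{2} \rho (V_1^2 - V_2^2)
delta_P = 0.5·1000·(6.546² − 2.051²)/1000 = 19.32 kPa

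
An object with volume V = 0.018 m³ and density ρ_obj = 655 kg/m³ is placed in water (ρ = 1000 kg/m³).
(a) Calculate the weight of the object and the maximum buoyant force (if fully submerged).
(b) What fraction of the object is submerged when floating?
(a) W=rho_obj*g*V=655*9.81*0.018=115.7 N; F_B(max)=rho*g*V=1000*9.81*0.018=176.6 N
(b) Floating fraction=rho_obj/rho=655/1000=0.655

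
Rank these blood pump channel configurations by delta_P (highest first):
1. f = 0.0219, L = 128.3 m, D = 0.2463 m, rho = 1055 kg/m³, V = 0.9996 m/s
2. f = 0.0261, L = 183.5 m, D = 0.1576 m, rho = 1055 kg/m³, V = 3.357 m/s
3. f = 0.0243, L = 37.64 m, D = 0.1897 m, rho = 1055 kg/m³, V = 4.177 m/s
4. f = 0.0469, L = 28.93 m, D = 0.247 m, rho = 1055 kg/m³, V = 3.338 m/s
Case 1: delta_P = 6.013 kPa
Case 2: delta_P = 180.7 kPa
Case 3: delta_P = 44.38 kPa
Case 4: delta_P = 32.29 kPa
Ranking (highest first): 2, 3, 4, 1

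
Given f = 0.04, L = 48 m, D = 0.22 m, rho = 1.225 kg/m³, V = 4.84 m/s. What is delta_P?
Formula: \Delta P = f \frac{L}{D} \frac{\rho V^2}{2}
delta_P = 0.04·(48/0.22)·0.5·1.225·4.84²/1000 = 0.1252 kPa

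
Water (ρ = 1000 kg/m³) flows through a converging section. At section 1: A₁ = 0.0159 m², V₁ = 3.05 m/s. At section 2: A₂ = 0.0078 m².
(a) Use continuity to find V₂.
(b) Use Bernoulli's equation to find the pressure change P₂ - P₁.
(a) Continuity: A₁V₁=A₂V₂ -> V₂=A₁V₁/A₂=0.0159*3.05/0.0078=6.22 m/s
(b) Bernoulli: P₂-P₁=0.5*rho*(V₁^2-V₂^2)/1000=0.5*1000*(3.05^2-6.22^2)/1000=-14.69 kPa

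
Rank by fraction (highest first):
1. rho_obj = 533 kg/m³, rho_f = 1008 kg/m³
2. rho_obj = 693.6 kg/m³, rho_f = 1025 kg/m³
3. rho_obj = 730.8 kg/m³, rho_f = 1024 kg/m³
Case 1: fraction = 0.5288
Case 2: fraction = 0.6767
Case 3: fraction = 0.7137
Ranking (highest first): 3, 2, 1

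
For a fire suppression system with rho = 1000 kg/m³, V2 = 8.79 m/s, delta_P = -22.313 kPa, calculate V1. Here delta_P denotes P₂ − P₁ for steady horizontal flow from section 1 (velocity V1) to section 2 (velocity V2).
Formula: \Delta P = \frac{1}{2} \rho (V_1^2 - V_2^2)
Substituting knowns: -22.313 = 0.5·1000·(V1² − 8.79²)/1000
Solving for V1: V1 = √(8.79² + 2·(-22.313·1000)/1000) = 5.713 m/s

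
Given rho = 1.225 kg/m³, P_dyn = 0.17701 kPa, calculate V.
Formula: P_{dyn} = \frac{1}{2} \rho V^2
Substituting knowns: 0.17701 = 0.5·1.225·V²/1000
Solving for V: V = √(2·(0.17701·1000)/1.225) = 17 m/s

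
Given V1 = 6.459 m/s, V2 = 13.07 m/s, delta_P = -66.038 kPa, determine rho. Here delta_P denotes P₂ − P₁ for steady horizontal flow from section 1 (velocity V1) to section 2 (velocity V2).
Formula: \Delta P = \frac{1}{2} \rho (V_1^2 - V_2^2)
Substituting knowns: -66.038 = 0.5·rho·(6.459² − 13.07²)/1000
Solving for rho: rho = 2·(-66.038·1000)/(6.459² − 13.07²) = 1023 kg/m³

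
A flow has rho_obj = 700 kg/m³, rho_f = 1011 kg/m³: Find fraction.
Formula: f_{sub} = \frac{\rho_{obj}}{\rho_f}
fraction = 700/1011 = 0.6924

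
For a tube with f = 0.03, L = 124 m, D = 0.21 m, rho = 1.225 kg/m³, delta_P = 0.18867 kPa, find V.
Formula: \Delta P = f \frac{L}{D} \frac{\rho V^2}{2}
Substituting knowns: 0.18867 = 0.03·(124/0.21)·0.5·1.225·V²/1000
Solving for V: V = √((0.18867·1000)/(0.03·(124/0.21)·0.5·1.225)) = 4.17 m/s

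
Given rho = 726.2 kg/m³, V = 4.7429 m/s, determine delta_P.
Formula: V = \sqrt{\frac{2 \Delta P}{\rho}}
Substituting knowns: 4.7429 = √(2·(delta_P·1000)/726.2)
Solving for delta_P: delta_P = 4.7429²·726.2/2/1000 = 8.168 kPa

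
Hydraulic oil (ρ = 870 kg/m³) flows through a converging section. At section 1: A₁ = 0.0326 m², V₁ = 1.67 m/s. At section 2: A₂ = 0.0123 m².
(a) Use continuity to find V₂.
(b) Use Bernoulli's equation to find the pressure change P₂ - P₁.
(a) Continuity: A₁V₁=A₂V₂ -> V₂=A₁V₁/A₂=0.0326*1.67/0.0123=4.43 m/s
(b) Bernoulli: P₂-P₁=0.5*rho*(V₁^2-V₂^2)/1000=0.5*870*(1.67^2-4.43^2)/1000=-7.324 kPa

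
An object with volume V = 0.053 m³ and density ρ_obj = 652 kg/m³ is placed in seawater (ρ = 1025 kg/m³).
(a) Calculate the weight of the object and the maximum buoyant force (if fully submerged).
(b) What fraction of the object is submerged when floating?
(a) W=rho_obj*g*V=652*9.81*0.053=339.0 N; F_B(max)=rho*g*V=1025*9.81*0.053=532.9 N
(b) Floating fraction=rho_obj/rho=652/1025=0.636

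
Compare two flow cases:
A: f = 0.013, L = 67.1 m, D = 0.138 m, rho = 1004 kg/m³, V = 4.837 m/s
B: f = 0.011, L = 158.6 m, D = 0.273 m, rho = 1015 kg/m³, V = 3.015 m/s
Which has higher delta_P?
delta_P(A) = 74.24 kPa, delta_P(B) = 29.48 kPa. Answer: A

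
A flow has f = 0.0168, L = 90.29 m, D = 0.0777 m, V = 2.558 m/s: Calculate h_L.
Formula: h_L = f \frac{L}{D} \frac{V^2}{2g}
h_L = 0.0168·(90.29/0.0777)·2.558²/(2·9.81) = 6.511 m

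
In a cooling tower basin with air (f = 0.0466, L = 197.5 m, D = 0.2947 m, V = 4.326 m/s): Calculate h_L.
Formula: h_L = f \frac{L}{D} \frac{V^2}{2g}
h_L = 0.0466·(197.5/0.2947)·4.326²/(2·9.81) = 29.79 m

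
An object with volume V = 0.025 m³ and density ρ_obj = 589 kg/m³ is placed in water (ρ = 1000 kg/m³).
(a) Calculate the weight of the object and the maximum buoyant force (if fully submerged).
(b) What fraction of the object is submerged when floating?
(a) W=rho_obj*g*V=589*9.81*0.025=144.5 N; F_B(max)=rho*g*V=1000*9.81*0.025=245.2 N
(b) Floating fraction=rho_obj/rho=589/1000=0.589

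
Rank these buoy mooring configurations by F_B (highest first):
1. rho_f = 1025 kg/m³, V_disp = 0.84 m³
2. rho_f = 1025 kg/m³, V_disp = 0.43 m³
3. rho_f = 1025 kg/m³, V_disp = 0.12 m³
Case 1: F_B = 8446 N
Case 2: F_B = 4324 N
Case 3: F_B = 1207 N
Ranking (highest first): 1, 2, 3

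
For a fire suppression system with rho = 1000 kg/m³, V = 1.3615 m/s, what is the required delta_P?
Formula: V = \sqrt{\frac{2 \Delta P}{\rho}}
Substituting knowns: 1.3615 = √(2·(delta_P·1000)/1000)
Solving for delta_P: delta_P = 1.3615²·1000/2/1000 = 0.9268 kPa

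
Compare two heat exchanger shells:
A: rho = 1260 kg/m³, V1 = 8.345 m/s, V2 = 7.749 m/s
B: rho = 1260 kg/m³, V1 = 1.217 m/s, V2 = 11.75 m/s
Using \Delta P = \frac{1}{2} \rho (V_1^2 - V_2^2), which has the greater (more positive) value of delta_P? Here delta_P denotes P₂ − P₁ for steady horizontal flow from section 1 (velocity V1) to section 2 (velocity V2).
delta_P(A) = 6.043 kPa, delta_P(B) = -86.05 kPa. Answer: A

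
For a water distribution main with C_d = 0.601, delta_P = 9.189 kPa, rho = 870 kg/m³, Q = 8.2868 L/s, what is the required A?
Formula: Q = C_d A \sqrt{\frac{2 \Delta P}{\rho}}
Substituting knowns: 8.2868 = 0.601·A·√(2·(9.189·1000)/870)·1000
Solving for A: A = (8.2868/1000)/(0.601·√(2·(9.189·1000)/870)) = 0.003 m²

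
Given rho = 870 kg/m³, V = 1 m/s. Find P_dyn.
Formula: P_{dyn} = \frac{1}{2} \rho V^2
P_dyn = 0.5·870·1²/1000 = 0.435 kPa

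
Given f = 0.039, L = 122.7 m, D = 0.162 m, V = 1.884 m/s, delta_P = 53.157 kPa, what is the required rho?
Formula: \Delta P = f \frac{L}{D} \frac{\rho V^2}{2}
Substituting knowns: 53.157 = 0.039·(122.7/0.162)·0.5·rho·1.884²/1000
Solving for rho: rho = (53.157·1000)/(0.039·(122.7/0.162)·0.5·1.884²) = 1014 kg/m³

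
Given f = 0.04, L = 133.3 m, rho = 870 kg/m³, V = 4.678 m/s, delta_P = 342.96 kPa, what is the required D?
Formula: \Delta P = f \frac{L}{D} \frac{\rho V^2}{2}
Substituting knowns: 342.96 = 0.04·(133.3/D)·0.5·870·4.678²/1000
Solving for D: D = 0.04·133.3·0.5·870·4.678²/(342.96·1000) = 0.148 m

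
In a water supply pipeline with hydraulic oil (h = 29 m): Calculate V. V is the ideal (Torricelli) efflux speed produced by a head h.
Formula: V = \sqrt{2 g h}
V = √(2·9.81·29) = 23.85 m/s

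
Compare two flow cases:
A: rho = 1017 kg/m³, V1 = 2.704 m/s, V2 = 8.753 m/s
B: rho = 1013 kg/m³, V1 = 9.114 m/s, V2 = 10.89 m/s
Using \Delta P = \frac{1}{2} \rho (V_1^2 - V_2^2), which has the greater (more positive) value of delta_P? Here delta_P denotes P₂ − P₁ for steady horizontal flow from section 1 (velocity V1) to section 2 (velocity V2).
delta_P(A) = -35.24 kPa, delta_P(B) = -17.99 kPa. Answer: B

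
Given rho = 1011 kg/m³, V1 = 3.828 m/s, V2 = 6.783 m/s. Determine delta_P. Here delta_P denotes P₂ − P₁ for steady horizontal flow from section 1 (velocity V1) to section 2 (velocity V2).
Formula: \Delta P = \frac{1}{2} \rho (V_1^2 - V_2^2)
delta_P = 0.5·1011·(3.828² − 6.783²)/1000 = -15.85 kPa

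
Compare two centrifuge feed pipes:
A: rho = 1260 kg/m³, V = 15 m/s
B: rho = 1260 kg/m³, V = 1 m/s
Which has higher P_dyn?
P_dyn(A) = 141.8 kPa, P_dyn(B) = 0.63 kPa. Answer: A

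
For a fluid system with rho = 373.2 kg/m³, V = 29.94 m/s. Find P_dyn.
Formula: P_{dyn} = \frac{1}{2} \rho V^2
P_dyn = 0.5·373.2·29.94²/1000 = 167.3 kPa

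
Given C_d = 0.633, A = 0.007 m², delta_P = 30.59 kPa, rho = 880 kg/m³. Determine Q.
Formula: Q = C_d A \sqrt{\frac{2 \Delta P}{\rho}}
Q = 0.633·0.007·√(2·(30.59·1000)/880)·1000 = 36.95 L/s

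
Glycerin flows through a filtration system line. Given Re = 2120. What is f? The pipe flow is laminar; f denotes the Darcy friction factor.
Formula: f = \frac{64}{Re}
f = 64/2120 = 0.03019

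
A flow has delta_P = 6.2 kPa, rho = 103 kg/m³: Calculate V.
Formula: V = \sqrt{\frac{2 \Delta P}{\rho}}
V = √(2·(6.2·1000)/103) = 10.97 m/s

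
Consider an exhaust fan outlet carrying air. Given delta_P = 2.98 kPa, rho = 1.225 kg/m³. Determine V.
Formula: V = \sqrt{\frac{2 \Delta P}{\rho}}
V = √(2·(2.98·1000)/1.225) = 69.75 m/s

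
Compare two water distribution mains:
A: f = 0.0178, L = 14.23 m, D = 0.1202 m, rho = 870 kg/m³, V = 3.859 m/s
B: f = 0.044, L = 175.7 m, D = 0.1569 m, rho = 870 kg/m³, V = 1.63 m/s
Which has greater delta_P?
delta_P(A) = 13.65 kPa, delta_P(B) = 56.95 kPa. Answer: B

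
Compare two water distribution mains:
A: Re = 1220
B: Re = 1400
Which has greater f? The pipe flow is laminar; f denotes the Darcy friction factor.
f(A) = 0.05246, f(B) = 0.04571. Answer: A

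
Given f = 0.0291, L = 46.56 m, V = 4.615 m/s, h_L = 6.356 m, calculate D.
Formula: h_L = f \frac{L}{D} \frac{V^2}{2g}
Substituting knowns: 6.356 = 0.0291·(46.56/D)·4.615²/(2·9.81)
Solving for D: D = 0.0291·46.56·4.615²/(2·9.81·6.356) = 0.2314 m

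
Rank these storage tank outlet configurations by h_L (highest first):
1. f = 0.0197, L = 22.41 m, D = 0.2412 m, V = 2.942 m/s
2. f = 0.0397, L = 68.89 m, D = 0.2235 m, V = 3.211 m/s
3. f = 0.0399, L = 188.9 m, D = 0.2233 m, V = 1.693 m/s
Case 1: h_L = 0.8075 m
Case 2: h_L = 6.431 m
Case 3: h_L = 4.931 m
Ranking (highest first): 2, 3, 1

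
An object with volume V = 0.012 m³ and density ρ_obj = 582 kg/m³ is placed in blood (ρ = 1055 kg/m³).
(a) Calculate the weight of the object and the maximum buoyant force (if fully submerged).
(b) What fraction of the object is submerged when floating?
(a) W=rho_obj*g*V=582*9.81*0.012=68.5 N; F_B(max)=rho*g*V=1055*9.81*0.012=124.2 N
(b) Floating fraction=rho_obj/rho=582/1055=0.552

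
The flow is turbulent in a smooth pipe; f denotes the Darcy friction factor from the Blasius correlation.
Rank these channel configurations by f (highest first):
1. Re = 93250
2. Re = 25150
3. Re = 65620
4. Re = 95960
Case 1: f = 0.01808
Case 2: f = 0.02509
Case 3: f = 0.01974
Case 4: f = 0.01795
Ranking (highest first): 2, 3, 1, 4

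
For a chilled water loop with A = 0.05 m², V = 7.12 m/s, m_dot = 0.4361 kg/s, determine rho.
Formula: \dot{m} = \rho A V
Substituting knowns: 0.4361 = rho·0.05·7.12
Solving for rho: rho = 0.4361/(0.05·7.12) = 1.225 kg/m³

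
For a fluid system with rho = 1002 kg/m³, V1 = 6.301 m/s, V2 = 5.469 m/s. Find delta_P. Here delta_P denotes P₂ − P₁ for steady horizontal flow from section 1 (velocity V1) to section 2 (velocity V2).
Formula: \Delta P = \frac{1}{2} \rho (V_1^2 - V_2^2)
delta_P = 0.5·1002·(6.301² − 5.469²)/1000 = 4.906 kPa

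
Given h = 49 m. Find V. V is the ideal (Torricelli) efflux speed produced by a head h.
Formula: V = \sqrt{2 g h}
V = √(2·9.81·49) = 31.01 m/s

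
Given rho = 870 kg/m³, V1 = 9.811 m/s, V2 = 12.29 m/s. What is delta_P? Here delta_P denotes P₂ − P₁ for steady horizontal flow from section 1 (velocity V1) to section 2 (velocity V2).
Formula: \Delta P = \frac{1}{2} \rho (V_1^2 - V_2^2)
delta_P = 0.5·870·(9.811² − 12.29²)/1000 = -23.83 kPa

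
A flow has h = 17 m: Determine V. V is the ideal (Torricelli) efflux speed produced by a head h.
Formula: V = \sqrt{2 g h}
V = √(2·9.81·17) = 18.26 m/s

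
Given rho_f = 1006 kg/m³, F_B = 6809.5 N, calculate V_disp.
Formula: F_B = \rho_f g V_{disp}
Substituting knowns: 6809.5 = 1006·9.81·V_disp
Solving for V_disp: V_disp = 6809.5/(1006·9.81) = 0.69 m³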